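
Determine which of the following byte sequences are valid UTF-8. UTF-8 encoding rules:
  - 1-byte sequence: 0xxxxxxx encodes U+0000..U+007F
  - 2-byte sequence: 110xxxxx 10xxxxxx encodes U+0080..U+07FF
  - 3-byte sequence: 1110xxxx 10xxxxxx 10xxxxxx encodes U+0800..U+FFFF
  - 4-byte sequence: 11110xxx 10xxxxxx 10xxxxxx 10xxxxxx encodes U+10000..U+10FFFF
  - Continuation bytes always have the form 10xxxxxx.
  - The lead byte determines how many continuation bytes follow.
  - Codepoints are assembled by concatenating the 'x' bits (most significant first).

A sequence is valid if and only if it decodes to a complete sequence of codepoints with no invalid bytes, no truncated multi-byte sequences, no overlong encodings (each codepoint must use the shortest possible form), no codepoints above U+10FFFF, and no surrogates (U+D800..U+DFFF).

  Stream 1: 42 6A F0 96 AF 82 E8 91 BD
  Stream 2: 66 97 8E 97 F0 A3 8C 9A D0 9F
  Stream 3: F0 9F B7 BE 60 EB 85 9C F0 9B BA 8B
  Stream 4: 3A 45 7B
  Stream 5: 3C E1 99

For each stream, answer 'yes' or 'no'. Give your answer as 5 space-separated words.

Stream 1: decodes cleanly. VALID
Stream 2: error at byte offset 1. INVALID
Stream 3: decodes cleanly. VALID
Stream 4: decodes cleanly. VALID
Stream 5: error at byte offset 3. INVALID

Answer: yes no yes yes no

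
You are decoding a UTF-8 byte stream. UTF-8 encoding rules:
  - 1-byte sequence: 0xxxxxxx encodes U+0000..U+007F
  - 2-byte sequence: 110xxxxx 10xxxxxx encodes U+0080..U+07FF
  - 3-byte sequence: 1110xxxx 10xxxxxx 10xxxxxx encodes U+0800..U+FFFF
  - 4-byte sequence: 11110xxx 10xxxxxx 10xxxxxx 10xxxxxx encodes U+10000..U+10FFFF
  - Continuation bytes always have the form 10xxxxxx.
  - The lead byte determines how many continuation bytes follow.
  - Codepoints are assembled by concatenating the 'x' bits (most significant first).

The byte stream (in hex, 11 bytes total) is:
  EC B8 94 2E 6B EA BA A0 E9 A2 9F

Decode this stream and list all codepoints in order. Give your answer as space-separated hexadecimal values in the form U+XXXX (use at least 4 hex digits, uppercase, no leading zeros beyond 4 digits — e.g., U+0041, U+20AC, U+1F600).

Byte[0]=EC: 3-byte lead, need 2 cont bytes. acc=0xC
Byte[1]=B8: continuation. acc=(acc<<6)|0x38=0x338
Byte[2]=94: continuation. acc=(acc<<6)|0x14=0xCE14
Completed: cp=U+CE14 (starts at byte 0)
Byte[3]=2E: 1-byte ASCII. cp=U+002E
Byte[4]=6B: 1-byte ASCII. cp=U+006B
Byte[5]=EA: 3-byte lead, need 2 cont bytes. acc=0xA
Byte[6]=BA: continuation. acc=(acc<<6)|0x3A=0x2BA
Byte[7]=A0: continuation. acc=(acc<<6)|0x20=0xAEA0
Completed: cp=U+AEA0 (starts at byte 5)
Byte[8]=E9: 3-byte lead, need 2 cont bytes. acc=0x9
Byte[9]=A2: continuation. acc=(acc<<6)|0x22=0x262
Byte[10]=9F: continuation. acc=(acc<<6)|0x1F=0x989F
Completed: cp=U+989F (starts at byte 8)

Answer: U+CE14 U+002E U+006B U+AEA0 U+989F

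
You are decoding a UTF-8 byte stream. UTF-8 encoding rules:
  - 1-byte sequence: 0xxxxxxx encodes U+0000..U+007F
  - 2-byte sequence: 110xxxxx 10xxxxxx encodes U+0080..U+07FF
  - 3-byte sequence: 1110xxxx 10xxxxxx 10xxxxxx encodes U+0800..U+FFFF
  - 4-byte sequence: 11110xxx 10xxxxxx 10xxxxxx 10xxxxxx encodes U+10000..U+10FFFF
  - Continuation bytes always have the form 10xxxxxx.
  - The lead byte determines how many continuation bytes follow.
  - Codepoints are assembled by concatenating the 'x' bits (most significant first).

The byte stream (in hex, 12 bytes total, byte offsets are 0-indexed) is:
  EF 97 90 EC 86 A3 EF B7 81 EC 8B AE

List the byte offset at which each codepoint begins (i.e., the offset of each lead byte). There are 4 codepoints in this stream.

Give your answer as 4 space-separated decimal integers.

Answer: 0 3 6 9

Derivation:
Byte[0]=EF: 3-byte lead, need 2 cont bytes. acc=0xF
Byte[1]=97: continuation. acc=(acc<<6)|0x17=0x3D7
Byte[2]=90: continuation. acc=(acc<<6)|0x10=0xF5D0
Completed: cp=U+F5D0 (starts at byte 0)
Byte[3]=EC: 3-byte lead, need 2 cont bytes. acc=0xC
Byte[4]=86: continuation. acc=(acc<<6)|0x06=0x306
Byte[5]=A3: continuation. acc=(acc<<6)|0x23=0xC1A3
Completed: cp=U+C1A3 (starts at byte 3)
Byte[6]=EF: 3-byte lead, need 2 cont bytes. acc=0xF
Byte[7]=B7: continuation. acc=(acc<<6)|0x37=0x3F7
Byte[8]=81: continuation. acc=(acc<<6)|0x01=0xFDC1
Completed: cp=U+FDC1 (starts at byte 6)
Byte[9]=EC: 3-byte lead, need 2 cont bytes. acc=0xC
Byte[10]=8B: continuation. acc=(acc<<6)|0x0B=0x30B
Byte[11]=AE: continuation. acc=(acc<<6)|0x2E=0xC2EE
Completed: cp=U+C2EE (starts at byte 9)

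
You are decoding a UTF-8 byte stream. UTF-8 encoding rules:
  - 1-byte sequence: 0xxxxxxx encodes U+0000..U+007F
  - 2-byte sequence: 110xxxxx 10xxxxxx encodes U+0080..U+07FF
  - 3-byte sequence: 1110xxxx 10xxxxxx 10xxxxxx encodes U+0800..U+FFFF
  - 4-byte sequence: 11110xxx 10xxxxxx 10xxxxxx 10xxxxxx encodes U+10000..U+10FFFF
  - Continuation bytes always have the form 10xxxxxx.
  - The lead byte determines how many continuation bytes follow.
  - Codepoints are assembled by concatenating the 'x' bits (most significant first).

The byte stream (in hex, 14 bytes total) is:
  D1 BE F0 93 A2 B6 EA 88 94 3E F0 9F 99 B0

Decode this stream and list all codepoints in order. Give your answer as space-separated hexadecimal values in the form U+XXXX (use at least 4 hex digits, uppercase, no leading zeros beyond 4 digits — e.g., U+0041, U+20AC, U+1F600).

Byte[0]=D1: 2-byte lead, need 1 cont bytes. acc=0x11
Byte[1]=BE: continuation. acc=(acc<<6)|0x3E=0x47E
Completed: cp=U+047E (starts at byte 0)
Byte[2]=F0: 4-byte lead, need 3 cont bytes. acc=0x0
Byte[3]=93: continuation. acc=(acc<<6)|0x13=0x13
Byte[4]=A2: continuation. acc=(acc<<6)|0x22=0x4E2
Byte[5]=B6: continuation. acc=(acc<<6)|0x36=0x138B6
Completed: cp=U+138B6 (starts at byte 2)
Byte[6]=EA: 3-byte lead, need 2 cont bytes. acc=0xA
Byte[7]=88: continuation. acc=(acc<<6)|0x08=0x288
Byte[8]=94: continuation. acc=(acc<<6)|0x14=0xA214
Completed: cp=U+A214 (starts at byte 6)
Byte[9]=3E: 1-byte ASCII. cp=U+003E
Byte[10]=F0: 4-byte lead, need 3 cont bytes. acc=0x0
Byte[11]=9F: continuation. acc=(acc<<6)|0x1F=0x1F
Byte[12]=99: continuation. acc=(acc<<6)|0x19=0x7D9
Byte[13]=B0: continuation. acc=(acc<<6)|0x30=0x1F670
Completed: cp=U+1F670 (starts at byte 10)

Answer: U+047E U+138B6 U+A214 U+003E U+1F670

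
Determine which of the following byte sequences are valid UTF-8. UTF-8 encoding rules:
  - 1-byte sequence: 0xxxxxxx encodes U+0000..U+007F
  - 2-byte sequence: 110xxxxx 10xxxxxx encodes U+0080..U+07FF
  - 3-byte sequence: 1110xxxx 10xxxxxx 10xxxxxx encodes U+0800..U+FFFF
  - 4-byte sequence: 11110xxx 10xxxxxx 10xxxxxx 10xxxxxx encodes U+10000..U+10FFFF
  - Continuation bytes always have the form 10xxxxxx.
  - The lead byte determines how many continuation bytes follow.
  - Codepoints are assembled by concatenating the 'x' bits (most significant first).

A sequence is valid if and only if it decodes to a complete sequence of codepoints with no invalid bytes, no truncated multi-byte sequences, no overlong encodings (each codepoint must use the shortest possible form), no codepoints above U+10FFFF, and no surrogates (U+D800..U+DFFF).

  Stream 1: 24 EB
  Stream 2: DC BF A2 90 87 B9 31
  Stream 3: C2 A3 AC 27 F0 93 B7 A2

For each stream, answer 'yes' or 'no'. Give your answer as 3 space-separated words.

Stream 1: error at byte offset 2. INVALID
Stream 2: error at byte offset 2. INVALID
Stream 3: error at byte offset 2. INVALID

Answer: no no no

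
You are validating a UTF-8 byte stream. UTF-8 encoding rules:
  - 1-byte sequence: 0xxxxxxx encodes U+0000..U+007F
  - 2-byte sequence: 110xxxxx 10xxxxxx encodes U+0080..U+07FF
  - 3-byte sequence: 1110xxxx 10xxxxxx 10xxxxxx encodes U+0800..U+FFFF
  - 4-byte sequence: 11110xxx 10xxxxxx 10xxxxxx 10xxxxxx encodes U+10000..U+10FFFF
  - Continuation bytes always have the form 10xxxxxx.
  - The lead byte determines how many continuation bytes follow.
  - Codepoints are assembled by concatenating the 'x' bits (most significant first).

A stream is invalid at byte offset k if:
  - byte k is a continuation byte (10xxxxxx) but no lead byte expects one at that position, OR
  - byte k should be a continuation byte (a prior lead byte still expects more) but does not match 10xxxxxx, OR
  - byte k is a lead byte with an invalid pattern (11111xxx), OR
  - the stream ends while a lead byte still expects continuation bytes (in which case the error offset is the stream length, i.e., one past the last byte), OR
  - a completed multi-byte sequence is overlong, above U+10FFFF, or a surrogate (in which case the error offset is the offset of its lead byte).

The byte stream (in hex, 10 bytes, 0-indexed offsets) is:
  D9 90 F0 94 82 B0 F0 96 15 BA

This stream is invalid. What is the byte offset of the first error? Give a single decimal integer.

Byte[0]=D9: 2-byte lead, need 1 cont bytes. acc=0x19
Byte[1]=90: continuation. acc=(acc<<6)|0x10=0x650
Completed: cp=U+0650 (starts at byte 0)
Byte[2]=F0: 4-byte lead, need 3 cont bytes. acc=0x0
Byte[3]=94: continuation. acc=(acc<<6)|0x14=0x14
Byte[4]=82: continuation. acc=(acc<<6)|0x02=0x502
Byte[5]=B0: continuation. acc=(acc<<6)|0x30=0x140B0
Completed: cp=U+140B0 (starts at byte 2)
Byte[6]=F0: 4-byte lead, need 3 cont bytes. acc=0x0
Byte[7]=96: continuation. acc=(acc<<6)|0x16=0x16
Byte[8]=15: expected 10xxxxxx continuation. INVALID

Answer: 8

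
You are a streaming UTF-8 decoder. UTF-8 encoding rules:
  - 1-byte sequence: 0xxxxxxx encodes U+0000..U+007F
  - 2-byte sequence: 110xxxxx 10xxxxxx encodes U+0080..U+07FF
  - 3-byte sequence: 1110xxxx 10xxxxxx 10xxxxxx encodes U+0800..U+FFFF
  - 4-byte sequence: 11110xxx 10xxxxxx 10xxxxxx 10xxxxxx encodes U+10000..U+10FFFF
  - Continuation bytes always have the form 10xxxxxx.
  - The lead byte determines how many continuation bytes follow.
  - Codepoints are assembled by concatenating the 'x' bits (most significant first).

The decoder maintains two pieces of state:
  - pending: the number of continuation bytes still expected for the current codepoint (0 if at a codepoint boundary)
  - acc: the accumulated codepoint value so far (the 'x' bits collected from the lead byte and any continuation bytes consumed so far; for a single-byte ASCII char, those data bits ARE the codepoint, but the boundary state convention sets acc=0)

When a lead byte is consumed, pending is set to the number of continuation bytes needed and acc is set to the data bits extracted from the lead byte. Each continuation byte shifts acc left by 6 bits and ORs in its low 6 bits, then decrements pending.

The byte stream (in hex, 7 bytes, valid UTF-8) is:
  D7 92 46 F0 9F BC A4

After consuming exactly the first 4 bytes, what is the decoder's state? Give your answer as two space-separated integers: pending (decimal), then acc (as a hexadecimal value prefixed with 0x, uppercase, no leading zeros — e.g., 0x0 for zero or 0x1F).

Answer: 3 0x0

Derivation:
Byte[0]=D7: 2-byte lead. pending=1, acc=0x17
Byte[1]=92: continuation. acc=(acc<<6)|0x12=0x5D2, pending=0
Byte[2]=46: 1-byte. pending=0, acc=0x0
Byte[3]=F0: 4-byte lead. pending=3, acc=0x0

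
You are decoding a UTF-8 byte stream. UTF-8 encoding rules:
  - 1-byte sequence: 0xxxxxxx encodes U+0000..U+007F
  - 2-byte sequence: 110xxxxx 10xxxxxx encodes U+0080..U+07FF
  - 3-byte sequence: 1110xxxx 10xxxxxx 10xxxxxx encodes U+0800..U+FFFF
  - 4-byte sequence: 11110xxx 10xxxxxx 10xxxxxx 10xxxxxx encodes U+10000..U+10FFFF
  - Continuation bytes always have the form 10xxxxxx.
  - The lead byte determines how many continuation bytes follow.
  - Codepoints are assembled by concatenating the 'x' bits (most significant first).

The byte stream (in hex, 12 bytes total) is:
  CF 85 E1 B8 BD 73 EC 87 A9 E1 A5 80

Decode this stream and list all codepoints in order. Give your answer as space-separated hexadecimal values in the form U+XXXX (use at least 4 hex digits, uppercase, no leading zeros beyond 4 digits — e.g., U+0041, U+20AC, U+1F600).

Byte[0]=CF: 2-byte lead, need 1 cont bytes. acc=0xF
Byte[1]=85: continuation. acc=(acc<<6)|0x05=0x3C5
Completed: cp=U+03C5 (starts at byte 0)
Byte[2]=E1: 3-byte lead, need 2 cont bytes. acc=0x1
Byte[3]=B8: continuation. acc=(acc<<6)|0x38=0x78
Byte[4]=BD: continuation. acc=(acc<<6)|0x3D=0x1E3D
Completed: cp=U+1E3D (starts at byte 2)
Byte[5]=73: 1-byte ASCII. cp=U+0073
Byte[6]=EC: 3-byte lead, need 2 cont bytes. acc=0xC
Byte[7]=87: continuation. acc=(acc<<6)|0x07=0x307
Byte[8]=A9: continuation. acc=(acc<<6)|0x29=0xC1E9
Completed: cp=U+C1E9 (starts at byte 6)
Byte[9]=E1: 3-byte lead, need 2 cont bytes. acc=0x1
Byte[10]=A5: continuation. acc=(acc<<6)|0x25=0x65
Byte[11]=80: continuation. acc=(acc<<6)|0x00=0x1940
Completed: cp=U+1940 (starts at byte 9)

Answer: U+03C5 U+1E3D U+0073 U+C1E9 U+1940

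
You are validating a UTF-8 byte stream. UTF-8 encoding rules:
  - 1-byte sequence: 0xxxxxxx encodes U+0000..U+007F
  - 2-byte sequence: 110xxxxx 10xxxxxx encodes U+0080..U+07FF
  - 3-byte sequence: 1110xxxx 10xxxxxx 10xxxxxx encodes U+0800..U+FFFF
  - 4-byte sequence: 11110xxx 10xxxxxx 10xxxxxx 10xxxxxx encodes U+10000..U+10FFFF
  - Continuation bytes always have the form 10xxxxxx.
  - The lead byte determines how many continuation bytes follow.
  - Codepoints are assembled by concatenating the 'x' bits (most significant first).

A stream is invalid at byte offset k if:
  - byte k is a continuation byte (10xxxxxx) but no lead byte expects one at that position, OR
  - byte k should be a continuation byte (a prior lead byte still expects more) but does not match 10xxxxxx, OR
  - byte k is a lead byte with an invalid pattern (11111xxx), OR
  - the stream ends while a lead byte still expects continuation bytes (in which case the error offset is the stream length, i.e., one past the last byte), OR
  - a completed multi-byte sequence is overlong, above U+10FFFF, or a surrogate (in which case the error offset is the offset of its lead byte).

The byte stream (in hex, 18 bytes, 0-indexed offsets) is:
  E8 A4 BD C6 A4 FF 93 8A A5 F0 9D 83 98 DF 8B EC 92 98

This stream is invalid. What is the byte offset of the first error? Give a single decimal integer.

Answer: 5

Derivation:
Byte[0]=E8: 3-byte lead, need 2 cont bytes. acc=0x8
Byte[1]=A4: continuation. acc=(acc<<6)|0x24=0x224
Byte[2]=BD: continuation. acc=(acc<<6)|0x3D=0x893D
Completed: cp=U+893D (starts at byte 0)
Byte[3]=C6: 2-byte lead, need 1 cont bytes. acc=0x6
Byte[4]=A4: continuation. acc=(acc<<6)|0x24=0x1A4
Completed: cp=U+01A4 (starts at byte 3)
Byte[5]=FF: INVALID lead byte (not 0xxx/110x/1110/11110)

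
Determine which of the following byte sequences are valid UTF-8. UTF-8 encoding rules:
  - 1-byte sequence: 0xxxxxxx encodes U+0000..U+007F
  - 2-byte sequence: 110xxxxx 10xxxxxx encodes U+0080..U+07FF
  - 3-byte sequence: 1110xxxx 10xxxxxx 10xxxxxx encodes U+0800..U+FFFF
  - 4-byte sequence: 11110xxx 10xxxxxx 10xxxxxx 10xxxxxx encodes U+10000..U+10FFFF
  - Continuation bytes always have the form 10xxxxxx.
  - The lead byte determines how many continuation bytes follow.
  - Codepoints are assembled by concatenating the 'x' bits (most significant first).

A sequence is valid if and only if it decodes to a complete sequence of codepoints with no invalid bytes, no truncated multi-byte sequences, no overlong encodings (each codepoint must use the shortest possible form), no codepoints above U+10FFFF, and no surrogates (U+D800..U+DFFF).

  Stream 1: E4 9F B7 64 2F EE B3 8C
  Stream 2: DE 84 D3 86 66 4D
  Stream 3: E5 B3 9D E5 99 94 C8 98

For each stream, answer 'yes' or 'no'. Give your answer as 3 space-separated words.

Stream 1: decodes cleanly. VALID
Stream 2: decodes cleanly. VALID
Stream 3: decodes cleanly. VALID

Answer: yes yes yes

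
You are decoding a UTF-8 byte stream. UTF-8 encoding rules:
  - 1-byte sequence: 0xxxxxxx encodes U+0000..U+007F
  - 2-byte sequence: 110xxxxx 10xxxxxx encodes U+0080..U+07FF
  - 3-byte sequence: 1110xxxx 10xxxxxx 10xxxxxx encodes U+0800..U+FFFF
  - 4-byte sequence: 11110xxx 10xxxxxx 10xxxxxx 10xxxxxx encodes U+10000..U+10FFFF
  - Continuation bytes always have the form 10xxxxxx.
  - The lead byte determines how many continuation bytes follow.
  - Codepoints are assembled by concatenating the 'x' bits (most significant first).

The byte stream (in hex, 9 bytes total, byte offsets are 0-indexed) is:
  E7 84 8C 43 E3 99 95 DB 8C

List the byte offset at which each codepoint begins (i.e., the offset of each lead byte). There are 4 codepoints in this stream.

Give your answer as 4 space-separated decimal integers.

Byte[0]=E7: 3-byte lead, need 2 cont bytes. acc=0x7
Byte[1]=84: continuation. acc=(acc<<6)|0x04=0x1C4
Byte[2]=8C: continuation. acc=(acc<<6)|0x0C=0x710C
Completed: cp=U+710C (starts at byte 0)
Byte[3]=43: 1-byte ASCII. cp=U+0043
Byte[4]=E3: 3-byte lead, need 2 cont bytes. acc=0x3
Byte[5]=99: continuation. acc=(acc<<6)|0x19=0xD9
Byte[6]=95: continuation. acc=(acc<<6)|0x15=0x3655
Completed: cp=U+3655 (starts at byte 4)
Byte[7]=DB: 2-byte lead, need 1 cont bytes. acc=0x1B
Byte[8]=8C: continuation. acc=(acc<<6)|0x0C=0x6CC
Completed: cp=U+06CC (starts at byte 7)

Answer: 0 3 4 7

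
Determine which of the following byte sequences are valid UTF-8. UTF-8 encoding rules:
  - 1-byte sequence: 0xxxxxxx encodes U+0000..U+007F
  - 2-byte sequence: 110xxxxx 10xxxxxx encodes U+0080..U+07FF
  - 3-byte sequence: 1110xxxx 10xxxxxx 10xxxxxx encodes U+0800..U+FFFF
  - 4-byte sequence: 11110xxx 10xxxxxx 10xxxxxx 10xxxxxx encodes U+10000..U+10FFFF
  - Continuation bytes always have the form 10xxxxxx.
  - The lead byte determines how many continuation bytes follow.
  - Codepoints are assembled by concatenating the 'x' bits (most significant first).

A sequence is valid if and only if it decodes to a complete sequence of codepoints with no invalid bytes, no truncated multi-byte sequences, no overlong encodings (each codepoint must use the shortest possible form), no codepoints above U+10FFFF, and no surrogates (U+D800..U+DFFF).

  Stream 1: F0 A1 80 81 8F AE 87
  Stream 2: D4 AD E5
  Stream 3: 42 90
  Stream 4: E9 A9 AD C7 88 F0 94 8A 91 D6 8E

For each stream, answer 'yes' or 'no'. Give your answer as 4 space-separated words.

Answer: no no no yes

Derivation:
Stream 1: error at byte offset 4. INVALID
Stream 2: error at byte offset 3. INVALID
Stream 3: error at byte offset 1. INVALID
Stream 4: decodes cleanly. VALID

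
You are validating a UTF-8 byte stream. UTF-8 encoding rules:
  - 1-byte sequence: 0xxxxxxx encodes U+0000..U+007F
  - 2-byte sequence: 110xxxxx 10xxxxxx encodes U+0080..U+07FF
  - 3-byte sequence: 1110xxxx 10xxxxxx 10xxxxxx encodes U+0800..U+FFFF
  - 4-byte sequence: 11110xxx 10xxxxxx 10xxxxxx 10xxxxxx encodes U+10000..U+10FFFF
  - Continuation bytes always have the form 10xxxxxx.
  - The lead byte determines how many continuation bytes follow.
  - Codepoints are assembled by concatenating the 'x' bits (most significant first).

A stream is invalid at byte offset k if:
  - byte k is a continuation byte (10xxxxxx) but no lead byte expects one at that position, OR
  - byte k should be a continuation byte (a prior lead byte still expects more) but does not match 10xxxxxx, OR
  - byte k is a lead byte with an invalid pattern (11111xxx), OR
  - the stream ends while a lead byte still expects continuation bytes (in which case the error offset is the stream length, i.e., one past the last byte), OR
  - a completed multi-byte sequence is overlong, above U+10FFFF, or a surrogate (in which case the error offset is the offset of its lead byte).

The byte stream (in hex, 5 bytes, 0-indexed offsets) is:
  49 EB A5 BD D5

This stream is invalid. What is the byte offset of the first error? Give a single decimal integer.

Answer: 5

Derivation:
Byte[0]=49: 1-byte ASCII. cp=U+0049
Byte[1]=EB: 3-byte lead, need 2 cont bytes. acc=0xB
Byte[2]=A5: continuation. acc=(acc<<6)|0x25=0x2E5
Byte[3]=BD: continuation. acc=(acc<<6)|0x3D=0xB97D
Completed: cp=U+B97D (starts at byte 1)
Byte[4]=D5: 2-byte lead, need 1 cont bytes. acc=0x15
Byte[5]: stream ended, expected continuation. INVALID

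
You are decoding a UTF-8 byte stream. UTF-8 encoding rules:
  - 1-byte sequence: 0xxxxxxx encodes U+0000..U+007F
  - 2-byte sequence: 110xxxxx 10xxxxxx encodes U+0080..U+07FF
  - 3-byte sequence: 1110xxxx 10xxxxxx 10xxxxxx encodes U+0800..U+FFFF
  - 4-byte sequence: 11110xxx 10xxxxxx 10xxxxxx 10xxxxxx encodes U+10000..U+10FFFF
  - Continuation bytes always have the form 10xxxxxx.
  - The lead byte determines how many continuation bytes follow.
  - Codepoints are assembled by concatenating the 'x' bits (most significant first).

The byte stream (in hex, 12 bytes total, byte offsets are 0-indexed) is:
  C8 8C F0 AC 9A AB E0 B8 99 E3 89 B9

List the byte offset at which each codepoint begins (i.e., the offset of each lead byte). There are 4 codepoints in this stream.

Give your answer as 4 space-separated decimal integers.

Byte[0]=C8: 2-byte lead, need 1 cont bytes. acc=0x8
Byte[1]=8C: continuation. acc=(acc<<6)|0x0C=0x20C
Completed: cp=U+020C (starts at byte 0)
Byte[2]=F0: 4-byte lead, need 3 cont bytes. acc=0x0
Byte[3]=AC: continuation. acc=(acc<<6)|0x2C=0x2C
Byte[4]=9A: continuation. acc=(acc<<6)|0x1A=0xB1A
Byte[5]=AB: continuation. acc=(acc<<6)|0x2B=0x2C6AB
Completed: cp=U+2C6AB (starts at byte 2)
Byte[6]=E0: 3-byte lead, need 2 cont bytes. acc=0x0
Byte[7]=B8: continuation. acc=(acc<<6)|0x38=0x38
Byte[8]=99: continuation. acc=(acc<<6)|0x19=0xE19
Completed: cp=U+0E19 (starts at byte 6)
Byte[9]=E3: 3-byte lead, need 2 cont bytes. acc=0x3
Byte[10]=89: continuation. acc=(acc<<6)|0x09=0xC9
Byte[11]=B9: continuation. acc=(acc<<6)|0x39=0x3279
Completed: cp=U+3279 (starts at byte 9)

Answer: 0 2 6 9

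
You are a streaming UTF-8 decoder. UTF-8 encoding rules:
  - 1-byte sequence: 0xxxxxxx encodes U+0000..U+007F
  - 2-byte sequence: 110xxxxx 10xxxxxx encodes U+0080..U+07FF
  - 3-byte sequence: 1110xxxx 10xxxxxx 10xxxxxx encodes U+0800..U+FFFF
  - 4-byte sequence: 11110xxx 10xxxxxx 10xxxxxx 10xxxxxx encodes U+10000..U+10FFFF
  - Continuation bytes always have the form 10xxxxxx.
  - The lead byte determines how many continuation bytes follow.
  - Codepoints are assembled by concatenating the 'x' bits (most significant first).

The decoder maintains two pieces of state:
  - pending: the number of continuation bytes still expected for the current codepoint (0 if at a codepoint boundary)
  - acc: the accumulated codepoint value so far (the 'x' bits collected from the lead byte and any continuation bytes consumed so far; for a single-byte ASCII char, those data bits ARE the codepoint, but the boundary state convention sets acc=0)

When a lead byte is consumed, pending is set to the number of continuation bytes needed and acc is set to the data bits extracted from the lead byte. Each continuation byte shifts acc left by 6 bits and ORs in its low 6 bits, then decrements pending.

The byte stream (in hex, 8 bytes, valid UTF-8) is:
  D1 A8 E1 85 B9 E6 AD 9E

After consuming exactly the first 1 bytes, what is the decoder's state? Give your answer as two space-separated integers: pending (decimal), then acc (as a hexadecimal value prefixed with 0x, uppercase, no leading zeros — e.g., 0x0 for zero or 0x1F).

Byte[0]=D1: 2-byte lead. pending=1, acc=0x11

Answer: 1 0x11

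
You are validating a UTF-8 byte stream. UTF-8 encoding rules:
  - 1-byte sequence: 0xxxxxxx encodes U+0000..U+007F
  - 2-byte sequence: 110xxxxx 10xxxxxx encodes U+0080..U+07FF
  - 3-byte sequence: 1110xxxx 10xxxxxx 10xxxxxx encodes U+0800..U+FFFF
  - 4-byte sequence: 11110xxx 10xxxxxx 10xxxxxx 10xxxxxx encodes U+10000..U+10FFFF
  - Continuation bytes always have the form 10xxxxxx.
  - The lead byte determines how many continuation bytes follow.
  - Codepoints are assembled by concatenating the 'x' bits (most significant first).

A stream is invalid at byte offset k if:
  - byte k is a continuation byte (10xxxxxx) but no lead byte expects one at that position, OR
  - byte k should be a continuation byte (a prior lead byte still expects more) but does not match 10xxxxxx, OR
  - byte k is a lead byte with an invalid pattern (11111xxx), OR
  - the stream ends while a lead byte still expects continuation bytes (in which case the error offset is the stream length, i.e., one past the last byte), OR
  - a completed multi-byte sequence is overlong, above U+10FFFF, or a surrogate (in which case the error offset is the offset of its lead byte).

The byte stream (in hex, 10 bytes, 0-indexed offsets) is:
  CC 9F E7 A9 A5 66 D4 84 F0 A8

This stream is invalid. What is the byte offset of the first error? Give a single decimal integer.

Answer: 10

Derivation:
Byte[0]=CC: 2-byte lead, need 1 cont bytes. acc=0xC
Byte[1]=9F: continuation. acc=(acc<<6)|0x1F=0x31F
Completed: cp=U+031F (starts at byte 0)
Byte[2]=E7: 3-byte lead, need 2 cont bytes. acc=0x7
Byte[3]=A9: continuation. acc=(acc<<6)|0x29=0x1E9
Byte[4]=A5: continuation. acc=(acc<<6)|0x25=0x7A65
Completed: cp=U+7A65 (starts at byte 2)
Byte[5]=66: 1-byte ASCII. cp=U+0066
Byte[6]=D4: 2-byte lead, need 1 cont bytes. acc=0x14
Byte[7]=84: continuation. acc=(acc<<6)|0x04=0x504
Completed: cp=U+0504 (starts at byte 6)
Byte[8]=F0: 4-byte lead, need 3 cont bytes. acc=0x0
Byte[9]=A8: continuation. acc=(acc<<6)|0x28=0x28
Byte[10]: stream ended, expected continuation. INVALID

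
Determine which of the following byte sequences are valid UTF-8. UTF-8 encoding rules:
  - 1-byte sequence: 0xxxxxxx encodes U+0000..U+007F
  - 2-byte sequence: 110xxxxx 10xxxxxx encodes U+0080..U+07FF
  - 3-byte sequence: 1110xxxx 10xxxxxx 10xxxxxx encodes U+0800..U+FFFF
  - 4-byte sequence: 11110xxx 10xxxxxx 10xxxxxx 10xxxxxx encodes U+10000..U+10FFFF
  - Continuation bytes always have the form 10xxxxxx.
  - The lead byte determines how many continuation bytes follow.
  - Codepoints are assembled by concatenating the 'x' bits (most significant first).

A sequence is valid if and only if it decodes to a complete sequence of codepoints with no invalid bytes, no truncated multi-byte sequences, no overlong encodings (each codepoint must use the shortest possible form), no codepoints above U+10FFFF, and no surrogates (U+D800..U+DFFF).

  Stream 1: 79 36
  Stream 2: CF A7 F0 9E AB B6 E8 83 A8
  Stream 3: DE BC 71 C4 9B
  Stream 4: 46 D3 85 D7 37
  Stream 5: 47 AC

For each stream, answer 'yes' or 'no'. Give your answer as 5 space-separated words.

Answer: yes yes yes no no

Derivation:
Stream 1: decodes cleanly. VALID
Stream 2: decodes cleanly. VALID
Stream 3: decodes cleanly. VALID
Stream 4: error at byte offset 4. INVALID
Stream 5: error at byte offset 1. INVALID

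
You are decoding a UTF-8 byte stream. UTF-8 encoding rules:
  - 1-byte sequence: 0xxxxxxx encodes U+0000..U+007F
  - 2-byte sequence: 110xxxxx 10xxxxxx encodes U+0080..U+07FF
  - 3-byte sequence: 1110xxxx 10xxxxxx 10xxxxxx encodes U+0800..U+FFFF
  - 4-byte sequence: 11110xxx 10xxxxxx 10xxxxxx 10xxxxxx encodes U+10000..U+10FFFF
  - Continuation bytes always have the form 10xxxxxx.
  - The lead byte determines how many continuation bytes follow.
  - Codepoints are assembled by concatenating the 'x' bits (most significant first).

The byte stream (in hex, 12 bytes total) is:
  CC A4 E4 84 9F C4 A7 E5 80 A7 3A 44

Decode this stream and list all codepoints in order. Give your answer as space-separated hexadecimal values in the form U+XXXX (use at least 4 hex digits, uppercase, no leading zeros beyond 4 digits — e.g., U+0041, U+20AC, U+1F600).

Byte[0]=CC: 2-byte lead, need 1 cont bytes. acc=0xC
Byte[1]=A4: continuation. acc=(acc<<6)|0x24=0x324
Completed: cp=U+0324 (starts at byte 0)
Byte[2]=E4: 3-byte lead, need 2 cont bytes. acc=0x4
Byte[3]=84: continuation. acc=(acc<<6)|0x04=0x104
Byte[4]=9F: continuation. acc=(acc<<6)|0x1F=0x411F
Completed: cp=U+411F (starts at byte 2)
Byte[5]=C4: 2-byte lead, need 1 cont bytes. acc=0x4
Byte[6]=A7: continuation. acc=(acc<<6)|0x27=0x127
Completed: cp=U+0127 (starts at byte 5)
Byte[7]=E5: 3-byte lead, need 2 cont bytes. acc=0x5
Byte[8]=80: continuation. acc=(acc<<6)|0x00=0x140
Byte[9]=A7: continuation. acc=(acc<<6)|0x27=0x5027
Completed: cp=U+5027 (starts at byte 7)
Byte[10]=3A: 1-byte ASCII. cp=U+003A
Byte[11]=44: 1-byte ASCII. cp=U+0044

Answer: U+0324 U+411F U+0127 U+5027 U+003A U+0044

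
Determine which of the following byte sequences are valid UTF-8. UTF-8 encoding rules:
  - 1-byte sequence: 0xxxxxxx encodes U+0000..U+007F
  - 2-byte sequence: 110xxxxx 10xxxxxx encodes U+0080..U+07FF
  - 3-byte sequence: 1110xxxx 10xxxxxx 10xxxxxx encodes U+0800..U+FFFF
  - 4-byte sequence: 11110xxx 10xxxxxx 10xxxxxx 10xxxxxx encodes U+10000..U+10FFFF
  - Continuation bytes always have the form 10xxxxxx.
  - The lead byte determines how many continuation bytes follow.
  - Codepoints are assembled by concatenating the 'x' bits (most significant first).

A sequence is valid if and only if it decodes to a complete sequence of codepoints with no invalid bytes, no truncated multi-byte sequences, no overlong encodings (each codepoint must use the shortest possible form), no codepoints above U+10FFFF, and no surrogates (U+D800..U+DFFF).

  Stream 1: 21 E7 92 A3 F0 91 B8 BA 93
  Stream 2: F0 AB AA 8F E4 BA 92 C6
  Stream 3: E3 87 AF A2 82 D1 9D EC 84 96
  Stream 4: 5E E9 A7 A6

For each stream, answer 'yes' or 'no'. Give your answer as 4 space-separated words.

Stream 1: error at byte offset 8. INVALID
Stream 2: error at byte offset 8. INVALID
Stream 3: error at byte offset 3. INVALID
Stream 4: decodes cleanly. VALID

Answer: no no no yes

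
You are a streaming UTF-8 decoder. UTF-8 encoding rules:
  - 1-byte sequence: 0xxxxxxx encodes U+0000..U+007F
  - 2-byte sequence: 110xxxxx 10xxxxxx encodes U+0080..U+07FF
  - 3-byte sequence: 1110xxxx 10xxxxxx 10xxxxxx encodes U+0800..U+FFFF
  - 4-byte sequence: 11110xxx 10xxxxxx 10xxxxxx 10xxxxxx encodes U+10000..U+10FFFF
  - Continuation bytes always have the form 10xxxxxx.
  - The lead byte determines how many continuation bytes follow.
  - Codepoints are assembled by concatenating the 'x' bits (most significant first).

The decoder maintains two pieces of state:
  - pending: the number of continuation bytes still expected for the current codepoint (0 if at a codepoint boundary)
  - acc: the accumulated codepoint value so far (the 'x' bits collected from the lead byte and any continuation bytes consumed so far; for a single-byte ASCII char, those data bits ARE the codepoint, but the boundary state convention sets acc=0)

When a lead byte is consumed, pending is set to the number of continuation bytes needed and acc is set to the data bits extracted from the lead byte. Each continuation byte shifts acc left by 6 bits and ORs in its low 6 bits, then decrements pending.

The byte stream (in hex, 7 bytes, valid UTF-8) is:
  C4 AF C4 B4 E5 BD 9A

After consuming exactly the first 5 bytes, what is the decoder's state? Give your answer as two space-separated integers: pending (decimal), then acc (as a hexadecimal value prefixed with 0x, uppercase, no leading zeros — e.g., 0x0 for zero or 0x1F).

Answer: 2 0x5

Derivation:
Byte[0]=C4: 2-byte lead. pending=1, acc=0x4
Byte[1]=AF: continuation. acc=(acc<<6)|0x2F=0x12F, pending=0
Byte[2]=C4: 2-byte lead. pending=1, acc=0x4
Byte[3]=B4: continuation. acc=(acc<<6)|0x34=0x134, pending=0
Byte[4]=E5: 3-byte lead. pending=2, acc=0x5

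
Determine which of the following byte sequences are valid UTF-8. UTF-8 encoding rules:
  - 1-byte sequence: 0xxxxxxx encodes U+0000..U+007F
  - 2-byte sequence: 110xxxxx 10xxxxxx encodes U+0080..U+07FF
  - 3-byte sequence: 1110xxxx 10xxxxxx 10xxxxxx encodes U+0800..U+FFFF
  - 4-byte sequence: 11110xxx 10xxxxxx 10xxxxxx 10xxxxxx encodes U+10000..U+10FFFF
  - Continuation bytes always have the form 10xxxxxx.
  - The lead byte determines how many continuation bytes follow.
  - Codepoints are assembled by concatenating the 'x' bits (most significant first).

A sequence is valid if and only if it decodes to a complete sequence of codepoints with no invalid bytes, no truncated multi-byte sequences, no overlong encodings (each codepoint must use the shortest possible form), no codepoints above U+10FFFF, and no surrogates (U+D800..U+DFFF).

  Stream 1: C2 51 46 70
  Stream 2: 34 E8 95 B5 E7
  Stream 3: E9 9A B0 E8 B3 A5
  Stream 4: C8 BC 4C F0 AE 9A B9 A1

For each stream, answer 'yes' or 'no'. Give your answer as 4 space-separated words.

Stream 1: error at byte offset 1. INVALID
Stream 2: error at byte offset 5. INVALID
Stream 3: decodes cleanly. VALID
Stream 4: error at byte offset 7. INVALID

Answer: no no yes no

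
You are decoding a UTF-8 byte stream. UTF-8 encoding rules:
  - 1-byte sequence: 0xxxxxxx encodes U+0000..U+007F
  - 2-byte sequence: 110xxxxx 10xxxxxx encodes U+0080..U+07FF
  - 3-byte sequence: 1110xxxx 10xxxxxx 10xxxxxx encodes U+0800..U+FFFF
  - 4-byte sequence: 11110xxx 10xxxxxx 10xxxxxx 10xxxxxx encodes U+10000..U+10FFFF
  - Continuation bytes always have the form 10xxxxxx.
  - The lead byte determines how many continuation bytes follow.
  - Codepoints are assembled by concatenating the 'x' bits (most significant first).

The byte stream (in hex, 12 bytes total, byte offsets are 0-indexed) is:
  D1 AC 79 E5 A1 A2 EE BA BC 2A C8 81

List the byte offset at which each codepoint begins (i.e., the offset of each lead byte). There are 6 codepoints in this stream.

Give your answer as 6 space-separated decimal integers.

Answer: 0 2 3 6 9 10

Derivation:
Byte[0]=D1: 2-byte lead, need 1 cont bytes. acc=0x11
Byte[1]=AC: continuation. acc=(acc<<6)|0x2C=0x46C
Completed: cp=U+046C (starts at byte 0)
Byte[2]=79: 1-byte ASCII. cp=U+0079
Byte[3]=E5: 3-byte lead, need 2 cont bytes. acc=0x5
Byte[4]=A1: continuation. acc=(acc<<6)|0x21=0x161
Byte[5]=A2: continuation. acc=(acc<<6)|0x22=0x5862
Completed: cp=U+5862 (starts at byte 3)
Byte[6]=EE: 3-byte lead, need 2 cont bytes. acc=0xE
Byte[7]=BA: continuation. acc=(acc<<6)|0x3A=0x3BA
Byte[8]=BC: continuation. acc=(acc<<6)|0x3C=0xEEBC
Completed: cp=U+EEBC (starts at byte 6)
Byte[9]=2A: 1-byte ASCII. cp=U+002A
Byte[10]=C8: 2-byte lead, need 1 cont bytes. acc=0x8
Byte[11]=81: continuation. acc=(acc<<6)|0x01=0x201
Completed: cp=U+0201 (starts at byte 10)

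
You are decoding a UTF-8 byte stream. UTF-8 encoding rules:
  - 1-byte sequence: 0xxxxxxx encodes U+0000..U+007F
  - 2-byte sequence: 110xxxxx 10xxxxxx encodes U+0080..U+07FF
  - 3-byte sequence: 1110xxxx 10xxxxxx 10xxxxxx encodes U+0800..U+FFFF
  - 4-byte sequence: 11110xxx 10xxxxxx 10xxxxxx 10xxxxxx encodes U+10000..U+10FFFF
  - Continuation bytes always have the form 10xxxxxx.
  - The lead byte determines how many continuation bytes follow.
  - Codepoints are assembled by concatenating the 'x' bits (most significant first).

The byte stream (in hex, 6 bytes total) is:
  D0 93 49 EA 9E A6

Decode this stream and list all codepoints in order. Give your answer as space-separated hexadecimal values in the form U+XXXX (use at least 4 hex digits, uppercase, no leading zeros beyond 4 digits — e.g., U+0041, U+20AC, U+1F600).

Answer: U+0413 U+0049 U+A7A6

Derivation:
Byte[0]=D0: 2-byte lead, need 1 cont bytes. acc=0x10
Byte[1]=93: continuation. acc=(acc<<6)|0x13=0x413
Completed: cp=U+0413 (starts at byte 0)
Byte[2]=49: 1-byte ASCII. cp=U+0049
Byte[3]=EA: 3-byte lead, need 2 cont bytes. acc=0xA
Byte[4]=9E: continuation. acc=(acc<<6)|0x1E=0x29E
Byte[5]=A6: continuation. acc=(acc<<6)|0x26=0xA7A6
Completed: cp=U+A7A6 (starts at byte 3)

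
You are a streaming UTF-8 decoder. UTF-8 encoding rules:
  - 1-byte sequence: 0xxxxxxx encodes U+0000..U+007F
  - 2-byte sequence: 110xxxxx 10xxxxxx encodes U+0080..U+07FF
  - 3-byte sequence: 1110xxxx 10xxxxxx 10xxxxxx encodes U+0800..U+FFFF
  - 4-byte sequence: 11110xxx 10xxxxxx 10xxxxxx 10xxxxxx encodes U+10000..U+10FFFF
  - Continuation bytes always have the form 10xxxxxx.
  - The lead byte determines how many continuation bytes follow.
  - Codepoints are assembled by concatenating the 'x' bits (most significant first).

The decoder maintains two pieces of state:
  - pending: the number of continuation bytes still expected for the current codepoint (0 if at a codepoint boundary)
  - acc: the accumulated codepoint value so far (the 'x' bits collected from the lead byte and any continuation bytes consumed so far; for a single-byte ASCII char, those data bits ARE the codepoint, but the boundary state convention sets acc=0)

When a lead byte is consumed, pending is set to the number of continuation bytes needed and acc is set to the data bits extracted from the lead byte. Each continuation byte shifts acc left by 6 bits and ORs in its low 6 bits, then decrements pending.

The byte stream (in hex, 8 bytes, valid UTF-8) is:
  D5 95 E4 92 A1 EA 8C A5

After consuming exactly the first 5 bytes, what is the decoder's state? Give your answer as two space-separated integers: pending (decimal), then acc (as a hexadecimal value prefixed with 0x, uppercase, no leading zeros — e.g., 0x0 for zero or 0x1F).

Answer: 0 0x44A1

Derivation:
Byte[0]=D5: 2-byte lead. pending=1, acc=0x15
Byte[1]=95: continuation. acc=(acc<<6)|0x15=0x555, pending=0
Byte[2]=E4: 3-byte lead. pending=2, acc=0x4
Byte[3]=92: continuation. acc=(acc<<6)|0x12=0x112, pending=1
Byte[4]=A1: continuation. acc=(acc<<6)|0x21=0x44A1, pending=0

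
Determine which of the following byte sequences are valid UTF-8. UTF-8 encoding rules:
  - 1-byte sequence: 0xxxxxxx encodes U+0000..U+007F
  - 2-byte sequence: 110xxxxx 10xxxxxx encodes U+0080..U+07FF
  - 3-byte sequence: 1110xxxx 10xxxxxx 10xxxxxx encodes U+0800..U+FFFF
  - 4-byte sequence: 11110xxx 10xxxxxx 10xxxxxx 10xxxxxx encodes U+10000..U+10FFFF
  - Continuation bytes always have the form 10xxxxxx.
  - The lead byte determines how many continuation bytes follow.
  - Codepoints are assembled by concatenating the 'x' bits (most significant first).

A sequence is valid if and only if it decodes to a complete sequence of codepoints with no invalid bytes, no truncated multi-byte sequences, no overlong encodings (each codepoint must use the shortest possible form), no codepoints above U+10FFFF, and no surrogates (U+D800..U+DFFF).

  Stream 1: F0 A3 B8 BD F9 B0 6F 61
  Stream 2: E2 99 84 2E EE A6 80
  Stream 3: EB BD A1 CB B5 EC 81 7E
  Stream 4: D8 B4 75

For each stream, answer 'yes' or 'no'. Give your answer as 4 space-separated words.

Stream 1: error at byte offset 4. INVALID
Stream 2: decodes cleanly. VALID
Stream 3: error at byte offset 7. INVALID
Stream 4: decodes cleanly. VALID

Answer: no yes no yes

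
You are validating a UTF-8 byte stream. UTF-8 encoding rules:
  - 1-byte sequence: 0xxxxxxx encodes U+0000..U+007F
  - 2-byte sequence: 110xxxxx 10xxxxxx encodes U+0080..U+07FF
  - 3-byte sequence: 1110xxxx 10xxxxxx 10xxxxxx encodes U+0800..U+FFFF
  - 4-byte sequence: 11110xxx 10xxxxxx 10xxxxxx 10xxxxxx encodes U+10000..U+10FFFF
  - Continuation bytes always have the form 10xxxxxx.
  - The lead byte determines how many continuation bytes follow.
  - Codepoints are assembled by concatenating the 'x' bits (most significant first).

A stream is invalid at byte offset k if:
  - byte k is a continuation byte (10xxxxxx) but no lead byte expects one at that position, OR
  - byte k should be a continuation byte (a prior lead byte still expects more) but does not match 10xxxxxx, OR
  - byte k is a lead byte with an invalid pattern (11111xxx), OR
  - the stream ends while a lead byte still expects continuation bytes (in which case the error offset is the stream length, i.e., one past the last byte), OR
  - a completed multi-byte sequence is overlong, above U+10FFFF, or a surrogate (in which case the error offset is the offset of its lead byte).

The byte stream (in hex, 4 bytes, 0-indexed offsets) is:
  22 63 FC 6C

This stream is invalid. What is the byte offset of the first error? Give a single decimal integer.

Answer: 2

Derivation:
Byte[0]=22: 1-byte ASCII. cp=U+0022
Byte[1]=63: 1-byte ASCII. cp=U+0063
Byte[2]=FC: INVALID lead byte (not 0xxx/110x/1110/11110)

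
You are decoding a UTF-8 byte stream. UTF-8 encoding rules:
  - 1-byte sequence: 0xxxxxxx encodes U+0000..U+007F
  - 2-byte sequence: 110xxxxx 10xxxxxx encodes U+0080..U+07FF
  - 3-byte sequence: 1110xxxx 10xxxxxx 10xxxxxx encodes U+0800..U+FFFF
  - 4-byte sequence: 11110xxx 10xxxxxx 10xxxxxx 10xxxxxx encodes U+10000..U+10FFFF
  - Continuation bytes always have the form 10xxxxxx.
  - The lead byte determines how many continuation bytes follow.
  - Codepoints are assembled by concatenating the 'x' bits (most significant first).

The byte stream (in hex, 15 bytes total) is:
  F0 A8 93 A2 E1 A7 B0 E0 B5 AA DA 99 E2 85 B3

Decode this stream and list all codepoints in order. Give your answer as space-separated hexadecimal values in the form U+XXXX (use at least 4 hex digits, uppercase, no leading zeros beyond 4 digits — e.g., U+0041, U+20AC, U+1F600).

Byte[0]=F0: 4-byte lead, need 3 cont bytes. acc=0x0
Byte[1]=A8: continuation. acc=(acc<<6)|0x28=0x28
Byte[2]=93: continuation. acc=(acc<<6)|0x13=0xA13
Byte[3]=A2: continuation. acc=(acc<<6)|0x22=0x284E2
Completed: cp=U+284E2 (starts at byte 0)
Byte[4]=E1: 3-byte lead, need 2 cont bytes. acc=0x1
Byte[5]=A7: continuation. acc=(acc<<6)|0x27=0x67
Byte[6]=B0: continuation. acc=(acc<<6)|0x30=0x19F0
Completed: cp=U+19F0 (starts at byte 4)
Byte[7]=E0: 3-byte lead, need 2 cont bytes. acc=0x0
Byte[8]=B5: continuation. acc=(acc<<6)|0x35=0x35
Byte[9]=AA: continuation. acc=(acc<<6)|0x2A=0xD6A
Completed: cp=U+0D6A (starts at byte 7)
Byte[10]=DA: 2-byte lead, need 1 cont bytes. acc=0x1A
Byte[11]=99: continuation. acc=(acc<<6)|0x19=0x699
Completed: cp=U+0699 (starts at byte 10)
Byte[12]=E2: 3-byte lead, need 2 cont bytes. acc=0x2
Byte[13]=85: continuation. acc=(acc<<6)|0x05=0x85
Byte[14]=B3: continuation. acc=(acc<<6)|0x33=0x2173
Completed: cp=U+2173 (starts at byte 12)

Answer: U+284E2 U+19F0 U+0D6A U+0699 U+2173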